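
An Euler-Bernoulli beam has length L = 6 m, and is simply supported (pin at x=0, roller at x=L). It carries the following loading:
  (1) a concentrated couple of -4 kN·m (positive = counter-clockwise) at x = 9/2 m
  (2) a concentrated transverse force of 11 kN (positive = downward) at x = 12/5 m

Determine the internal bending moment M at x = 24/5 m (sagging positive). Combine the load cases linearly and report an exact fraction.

Load 1 — applied couple M₀=-4 kN·m at a=9/2 m (b=L-a=3/2):
  M_1 = M₀x/L - M₀  [x>a] = (-4)·(24/5)/6 - (-4) = 4/5 kN·m
Load 2 — point force P=11 kN at a=12/5 m (b=L-a=18/5):
  M_2 = Pa(L-x)/L  [x>a] = 11·(12/5)·(6-(24/5))/6 = 132/25 kN·m
Superposition: M = Σ M_i = 152/25 kN·m ≈ 6.080000 kN·m

M(24/5) = 152/25 kN·m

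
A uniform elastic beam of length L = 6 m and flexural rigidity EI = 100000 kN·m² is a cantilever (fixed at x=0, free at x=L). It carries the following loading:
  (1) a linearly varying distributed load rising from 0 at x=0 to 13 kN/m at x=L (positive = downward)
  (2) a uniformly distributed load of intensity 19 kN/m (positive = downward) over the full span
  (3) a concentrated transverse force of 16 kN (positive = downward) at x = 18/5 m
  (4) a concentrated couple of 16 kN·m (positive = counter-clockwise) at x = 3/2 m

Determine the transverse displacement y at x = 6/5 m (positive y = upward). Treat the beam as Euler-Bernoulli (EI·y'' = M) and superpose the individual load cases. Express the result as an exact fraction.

y(6/5) = -166761/48828125 m

Load 1 — triangular load w₀=13 kN/m (0→w₀ over full span):
  y_1 = (w₀Lx³/12-w₀L²x²/6-w₀x⁵/(120L))/EI = (13·6·(6/5)³/12-13·6²·(6/5)²/6-13·(6/5)⁵/(120·6))/100000 = -790101/781250000 m
Load 2 — uniform load w=19 kN/m over full span:
  y_2 = -wx²(x²-4Lx+6L²)/(24EI) = -19·(6/5)²·((6/5)²-4·6·(6/5)+6·6²)/(24·100000) = -67203/31250000 m
Load 3 — point force P=16 kN at a=18/5 m (b=L-a=12/5):
  y_3 = -Px²(3a-x)/(6EI)  [x≤a] = -16·(6/5)²·(3·(18/5)-(6/5))/(6·100000) = -144/390625 m
Load 4 — applied couple M₀=16 kN·m at a=3/2 m (b=L-a=9/2):
  y_4 = M₀x²/(2EI)  [x≤a] = 16·(6/5)²/(2·100000) = 9/78125 m
Superposition: y = Σ y_i = -166761/48828125 m ≈ -0.003415 m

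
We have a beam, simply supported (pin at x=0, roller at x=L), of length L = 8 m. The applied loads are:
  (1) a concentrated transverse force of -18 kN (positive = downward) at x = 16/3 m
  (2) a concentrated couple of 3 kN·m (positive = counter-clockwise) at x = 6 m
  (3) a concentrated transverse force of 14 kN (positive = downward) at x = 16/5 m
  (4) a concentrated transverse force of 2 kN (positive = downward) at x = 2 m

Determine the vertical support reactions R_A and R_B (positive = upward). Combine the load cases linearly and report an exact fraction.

R_A = 171/40 kN, R_B = -251/40 kN

Load 1 — point force P=-18 kN at a=16/3 m (b=L-a=8/3):
  R_A = Pb/L = (-18)·(8/3)/8 = -6 kN
  R_B = Pa/L = (-18)·(16/3)/8 = -12 kN
Load 2 — applied couple M₀=3 kN·m at a=6 m (b=L-a=2):
  R_A = M₀/L = 3/8 kN
  R_B = -M₀/L = -3/8 kN
Load 3 — point force P=14 kN at a=16/5 m (b=L-a=24/5):
  R_A = Pb/L = 14·(24/5)/8 = 42/5 kN
  R_B = Pa/L = 14·(16/5)/8 = 28/5 kN
Load 4 — point force P=2 kN at a=2 m (b=L-a=6):
  R_A = Pb/L = 2·6/8 = 3/2 kN
  R_B = Pa/L = 2·2/8 = 1/2 kN
Superposition: R_A = 171/40 kN, R_B = -251/40 kN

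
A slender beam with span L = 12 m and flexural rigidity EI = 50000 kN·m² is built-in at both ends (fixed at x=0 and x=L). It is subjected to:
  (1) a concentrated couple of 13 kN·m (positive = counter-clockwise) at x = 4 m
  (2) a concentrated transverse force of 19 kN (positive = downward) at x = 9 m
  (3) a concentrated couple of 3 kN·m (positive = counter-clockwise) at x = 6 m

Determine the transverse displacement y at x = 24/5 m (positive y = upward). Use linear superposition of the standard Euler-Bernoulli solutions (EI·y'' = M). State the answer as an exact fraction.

y(24/5) = -2979/3125000 m

Load 1 — applied couple M₀=13 kN·m at a=4 m (b=L-a=8):
  y_1 = (R_Ax³/6 - M_Ax²/2 - M₀(x-a)²/2)/EI  [x>a] with R_A=13/9, M_A=0 = ((13/9)·(24/5)³/6 - 0·(24/5)²/2 - 13·((24/5)-4)²/2)/50000 = 351/781250 m
Load 2 — point force P=19 kN at a=9 m (b=L-a=3):
  y_2 = -Pb²x²(3aL-(3a+b)x)/(6L³EI)  [x≤a] = -19·3²·(24/5)²·(3·9·12-(3·9+3)·(24/5))/(6·12³·50000) = -171/125000 m
Load 3 — applied couple M₀=3 kN·m at a=6 m (b=L-a=6):
  y_3 = (R_Ax³/6 - M_Ax²/2)/EI  [x≤a] with R_A=3/8, M_A=3/4 = ((3/8)·(24/5)³/6 - (3/4)·(24/5)²/2)/50000 = -27/781250 m
Superposition: y = Σ y_i = -2979/3125000 m ≈ -0.000953 m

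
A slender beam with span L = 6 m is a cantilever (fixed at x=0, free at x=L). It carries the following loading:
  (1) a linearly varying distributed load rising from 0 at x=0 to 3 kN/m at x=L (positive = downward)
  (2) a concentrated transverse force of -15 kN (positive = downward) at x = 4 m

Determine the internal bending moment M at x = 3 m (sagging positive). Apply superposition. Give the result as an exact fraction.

M(3) = 15/4 kN·m

Load 1 — triangular load w₀=3 kN/m (0→w₀ over full span):
  M_1 = w₀Lx/2 - w₀L²/3 - w₀x³/(6L) = 3·6·3/2 - 3·6²/3 - 3·3³/(6·6) = -45/4 kN·m
Load 2 — point force P=-15 kN at a=4 m (b=L-a=2):
  M_2 = -P(a-x)  [x≤a] = -(-15)·(4-3) = 15 kN·m
Superposition: M = Σ M_i = 15/4 kN·m ≈ 3.750000 kN·m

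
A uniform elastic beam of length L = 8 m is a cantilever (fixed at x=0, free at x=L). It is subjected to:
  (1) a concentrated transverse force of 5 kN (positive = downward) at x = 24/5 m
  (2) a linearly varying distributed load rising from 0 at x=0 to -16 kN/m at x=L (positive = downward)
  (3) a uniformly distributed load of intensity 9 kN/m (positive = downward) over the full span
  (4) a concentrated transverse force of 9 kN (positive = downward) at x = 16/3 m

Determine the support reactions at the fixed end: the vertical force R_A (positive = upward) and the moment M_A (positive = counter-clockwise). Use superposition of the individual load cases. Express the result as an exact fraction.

Load 1 — point force P=5 kN at a=24/5 m (b=L-a=16/5):
  R_A = P = 5 kN
  M_A = Pa = 5·(24/5) = 24 kN·m
Load 2 — triangular load w₀=-16 kN/m (0→w₀ over full span):
  R_A = w₀L/2 = (-16)·8/2 = -64 kN
  M_A = w₀L²/3 = (-16)·8²/3 = -1024/3 kN·m
Load 3 — uniform load w=9 kN/m over full span:
  R_A = wL = 9·8 = 72 kN
  M_A = wL²/2 = 9·8²/2 = 288 kN·m
Load 4 — point force P=9 kN at a=16/3 m (b=L-a=8/3):
  R_A = P = 9 kN
  M_A = Pa = 9·(16/3) = 48 kN·m
Superposition: R_A = 22 kN, M_A = 56/3 kN·m

R_A = 22 kN, M_A = 56/3 kN·m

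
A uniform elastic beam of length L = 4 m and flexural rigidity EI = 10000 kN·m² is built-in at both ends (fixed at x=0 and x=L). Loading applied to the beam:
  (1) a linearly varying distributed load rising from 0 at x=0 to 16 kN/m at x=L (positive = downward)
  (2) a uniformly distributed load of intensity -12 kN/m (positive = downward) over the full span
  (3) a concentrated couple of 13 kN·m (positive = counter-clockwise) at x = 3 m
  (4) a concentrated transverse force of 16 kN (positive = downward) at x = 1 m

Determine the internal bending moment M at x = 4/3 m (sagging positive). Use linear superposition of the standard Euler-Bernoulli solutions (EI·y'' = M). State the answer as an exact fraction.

M(4/3) = 11873/6480 kN·m

Load 1 — triangular load w₀=16 kN/m (0→w₀ over full span):
  M_1 = 3w₀Lx/20 - w₀L²/30 - w₀x³/(6L) = 3·16·4·(4/3)/20 - 16·4²/30 - 16·(4/3)³/(6·4) = 1088/405 kN·m
Load 2 — uniform load w=-12 kN/m over full span:
  M_2 = wLx/2 - wL²/12 - wx²/2 = (-12)·4·(4/3)/2 - (-12)·4²/12 - (-12)·(4/3)²/2 = -16/3 kN·m
Load 3 — applied couple M₀=13 kN·m at a=3 m (b=L-a=1):
  M_3 = R_Ax - M_A  [x≤a] with R_A=117/32, M_A=65/16 = (117/32)·(4/3) - (65/16) = 13/16 kN·m
Load 4 — point force P=16 kN at a=1 m (b=L-a=3):
  M_4 = Pa²(a+3b)(L-x)/L³ - Pa²b/L²  [x>a] = 16·1²·(1+3·3)·(4-(4/3))/4³ - 16·1²·3/4² = 11/3 kN·m
Superposition: M = Σ M_i = 11873/6480 kN·m ≈ 1.832253 kN·m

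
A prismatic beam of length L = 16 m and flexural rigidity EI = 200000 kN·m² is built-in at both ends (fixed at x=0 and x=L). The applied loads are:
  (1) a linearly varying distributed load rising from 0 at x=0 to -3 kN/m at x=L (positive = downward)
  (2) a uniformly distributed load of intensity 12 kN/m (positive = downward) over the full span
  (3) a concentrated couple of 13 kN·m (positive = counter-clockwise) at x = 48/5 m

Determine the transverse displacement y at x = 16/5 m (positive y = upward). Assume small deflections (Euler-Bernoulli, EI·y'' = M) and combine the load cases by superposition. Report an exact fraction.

Load 1 — triangular load w₀=-3 kN/m (0→w₀ over full span):
  y_1 = -w₀x²(L-x)²(x+2L)/(120LEI) = -(-3)·(16/5)²·(16-(16/5))²·((16/5)+2·16)/(120·16·200000) = 22528/48828125 m
Load 2 — uniform load w=12 kN/m over full span:
  y_2 = -wx²(L-x)²/(24EI) = -12·(16/5)²·(16-(16/5))²/(24·200000) = -8192/1953125 m
Load 3 — applied couple M₀=13 kN·m at a=48/5 m (b=L-a=32/5):
  y_3 = (R_Ax³/6 - M_Ax²/2)/EI  [x≤a] with R_A=117/100, M_A=104/25 = ((117/100)·(16/5)³/6 - (104/25)·(16/5)²/2)/200000 = -728/9765625 m
Superposition: y = Σ y_i = -185912/48828125 m ≈ -0.003807 m

y(16/5) = -185912/48828125 m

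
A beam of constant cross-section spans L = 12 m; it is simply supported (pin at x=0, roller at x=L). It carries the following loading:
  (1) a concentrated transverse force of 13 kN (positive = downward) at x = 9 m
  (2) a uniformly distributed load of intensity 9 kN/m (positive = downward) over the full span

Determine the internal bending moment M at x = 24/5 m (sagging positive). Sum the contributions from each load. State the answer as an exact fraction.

M(24/5) = 4278/25 kN·m

Load 1 — point force P=13 kN at a=9 m (b=L-a=3):
  M_1 = Pbx/L  [x≤a] = 13·3·(24/5)/12 = 78/5 kN·m
Load 2 — uniform load w=9 kN/m over full span:
  M_2 = wx(L-x)/2 = 9·(24/5)·(12-(24/5))/2 = 3888/25 kN·m
Superposition: M = Σ M_i = 4278/25 kN·m ≈ 171.120000 kN·m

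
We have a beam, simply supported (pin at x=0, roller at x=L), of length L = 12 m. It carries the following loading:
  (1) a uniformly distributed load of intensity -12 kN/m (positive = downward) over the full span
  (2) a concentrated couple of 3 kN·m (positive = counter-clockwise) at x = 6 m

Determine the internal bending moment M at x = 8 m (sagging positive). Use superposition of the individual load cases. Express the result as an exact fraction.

Load 1 — uniform load w=-12 kN/m over full span:
  M_1 = wx(L-x)/2 = (-12)·8·(12-8)/2 = -192 kN·m
Load 2 — applied couple M₀=3 kN·m at a=6 m (b=L-a=6):
  M_2 = M₀x/L - M₀  [x>a] = 3·8/12 - 3 = -1 kN·m
Superposition: M = Σ M_i = -193 kN·m ≈ -193.000000 kN·m

M(8) = -193 kN·m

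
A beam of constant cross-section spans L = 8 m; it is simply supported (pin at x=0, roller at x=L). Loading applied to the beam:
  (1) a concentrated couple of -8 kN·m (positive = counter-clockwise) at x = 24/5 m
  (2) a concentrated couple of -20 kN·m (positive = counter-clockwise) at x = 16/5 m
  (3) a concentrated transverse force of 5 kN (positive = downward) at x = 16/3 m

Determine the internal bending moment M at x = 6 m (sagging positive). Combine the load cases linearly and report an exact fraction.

Load 1 — applied couple M₀=-8 kN·m at a=24/5 m (b=L-a=16/5):
  M_1 = M₀x/L - M₀  [x>a] = (-8)·6/8 - (-8) = 2 kN·m
Load 2 — applied couple M₀=-20 kN·m at a=16/5 m (b=L-a=24/5):
  M_2 = M₀x/L - M₀  [x>a] = (-20)·6/8 - (-20) = 5 kN·m
Load 3 — point force P=5 kN at a=16/3 m (b=L-a=8/3):
  M_3 = Pa(L-x)/L  [x>a] = 5·(16/3)·(8-6)/8 = 20/3 kN·m
Superposition: M = Σ M_i = 41/3 kN·m ≈ 13.666667 kN·m

M(6) = 41/3 kN·m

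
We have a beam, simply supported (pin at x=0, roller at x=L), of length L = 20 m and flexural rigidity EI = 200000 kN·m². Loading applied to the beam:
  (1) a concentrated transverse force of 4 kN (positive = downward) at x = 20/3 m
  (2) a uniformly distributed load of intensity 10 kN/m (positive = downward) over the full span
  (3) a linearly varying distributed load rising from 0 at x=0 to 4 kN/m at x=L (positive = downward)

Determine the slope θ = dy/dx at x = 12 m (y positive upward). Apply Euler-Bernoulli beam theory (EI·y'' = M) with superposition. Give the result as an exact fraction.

θ(12) = 30071/5062500 rad

Load 1 — point force P=4 kN at a=20/3 m (b=L-a=40/3):
  θ_1 = -Pa(2L²-6Lx+3x²+a²)/(6LEI)  [x>a] = -4·(20/3)·(2·20²-6·20·12+3·12²+(20/3)²)/(6·20·200000) = 46/253125 rad
Load 2 — uniform load w=10 kN/m over full span:
  θ_2 = -w(L³-6Lx²+4x³)/(24EI) = -10·(20³-6·20·12²+4·12³)/(24·200000) = 37/7500 rad
Load 3 — triangular load w₀=4 kN/m (0→w₀ over full span):
  θ_3 = -w₀(7L⁴-30L²x²+15x⁴)/(360LEI) = -4·(7·20⁴-30·20²·12²+15·12⁴)/(360·20·200000) = 116/140625 rad
Superposition: θ = Σ θ_i = 30071/5062500 rad ≈ 0.005940 rad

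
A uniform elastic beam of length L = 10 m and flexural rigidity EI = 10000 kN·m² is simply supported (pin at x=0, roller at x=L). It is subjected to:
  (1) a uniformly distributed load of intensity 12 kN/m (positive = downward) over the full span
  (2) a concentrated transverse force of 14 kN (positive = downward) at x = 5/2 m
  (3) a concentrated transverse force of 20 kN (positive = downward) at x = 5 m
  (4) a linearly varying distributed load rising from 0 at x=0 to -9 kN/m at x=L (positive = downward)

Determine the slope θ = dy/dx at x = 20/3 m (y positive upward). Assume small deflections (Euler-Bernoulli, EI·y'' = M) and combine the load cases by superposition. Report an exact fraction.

θ(20/3) = 4513/172800 rad

Load 1 — uniform load w=12 kN/m over full span:
  θ_1 = -w(L³-6Lx²+4x³)/(24EI) = -12·(10³-6·10·(20/3)²+4·(20/3)³)/(24·10000) = 13/540 rad
Load 2 — point force P=14 kN at a=5/2 m (b=L-a=15/2):
  θ_2 = -Pa(2L²-6Lx+3x²+a²)/(6LEI)  [x>a] = -14·(5/2)·(2·10²-6·10·(20/3)+3·(20/3)²+(5/2)²)/(6·10·10000) = 203/57600 rad
Load 3 — point force P=20 kN at a=5 m (b=L-a=5):
  θ_3 = -Pa(2L²-6Lx+3x²+a²)/(6LEI)  [x>a] = -20·5·(2·10²-6·10·(20/3)+3·(20/3)²+5²)/(6·10·10000) = 1/144 rad
Load 4 — triangular load w₀=-9 kN/m (0→w₀ over full span):
  θ_4 = -w₀(7L⁴-30L²x²+15x⁴)/(360LEI) = -(-9)·(7·10⁴-30·10²·(20/3)²+15·(20/3)⁴)/(360·10·10000) = -91/10800 rad
Superposition: θ = Σ θ_i = 4513/172800 rad ≈ 0.026117 rad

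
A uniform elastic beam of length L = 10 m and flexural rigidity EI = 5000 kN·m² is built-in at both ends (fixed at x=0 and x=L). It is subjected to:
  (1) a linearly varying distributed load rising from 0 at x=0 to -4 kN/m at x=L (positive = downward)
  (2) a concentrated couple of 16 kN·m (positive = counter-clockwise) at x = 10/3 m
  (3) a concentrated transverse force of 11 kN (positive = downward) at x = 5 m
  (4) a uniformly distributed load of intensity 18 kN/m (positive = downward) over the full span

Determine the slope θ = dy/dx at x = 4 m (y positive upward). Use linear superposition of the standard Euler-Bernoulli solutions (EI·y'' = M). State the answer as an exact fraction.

θ(4) = -67/5000 rad

Load 1 — triangular load w₀=-4 kN/m (0→w₀ over full span):
  θ_1 = -w₀(2x(L-x)(L-2x)(x+2L)+x²(L-x)²)/(120LEI) = -(-4)·(2·4·(10-4)·(10-2·4)·(4+2·10)+4²·(10-4)²)/(120·10·5000) = 6/3125 rad
Load 2 — applied couple M₀=16 kN·m at a=10/3 m (b=L-a=20/3):
  θ_2 = (R_Ax²/2 - M_Ax - M₀(x-a))/EI  [x>a] with R_A=32/15, M_A=0 = ((32/15)·4²/2 - 0·4 - 16·(4-(10/3)))/5000 = 4/3125 rad
Load 3 — point force P=11 kN at a=5 m (b=L-a=5):
  θ_3 = -Pb²x(2aL-(3a+b)x)/(2L³EI)  [x≤a] = -11·5²·4·(2·5·10-(3·5+5)·4)/(2·10³·5000) = -11/5000 rad
Load 4 — uniform load w=18 kN/m over full span:
  θ_4 = -wx(L-x)(L-2x)/(12EI) = -18·4·(10-4)·(10-2·4)/(12·5000) = -9/625 rad
Superposition: θ = Σ θ_i = -67/5000 rad ≈ -0.013400 rad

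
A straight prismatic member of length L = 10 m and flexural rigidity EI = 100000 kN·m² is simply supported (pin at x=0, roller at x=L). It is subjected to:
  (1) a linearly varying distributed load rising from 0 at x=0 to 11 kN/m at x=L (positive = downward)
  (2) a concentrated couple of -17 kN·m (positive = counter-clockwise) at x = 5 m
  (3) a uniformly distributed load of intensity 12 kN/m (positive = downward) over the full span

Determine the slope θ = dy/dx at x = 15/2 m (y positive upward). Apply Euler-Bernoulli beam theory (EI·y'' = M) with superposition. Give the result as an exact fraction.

θ(15/2) = 231431/46080000 rad

Load 1 — triangular load w₀=11 kN/m (0→w₀ over full span):
  θ_1 = -w₀(7L⁴-30L²x²+15x⁴)/(360LEI) = -11·(7·10⁴-30·10²·(15/2)²+15·(15/2)⁴)/(360·10·100000) = 14443/9216000 rad
Load 2 — applied couple M₀=-17 kN·m at a=5 m (b=L-a=5):
  θ_2 = (M₀x²/(2L)-M₀(x-a)+C₁)/EI  [x>a] with C₁=M₀(3b²-L²)/(6L)=85/12 = ((-17)·(15/2)²/(2·10)-(-17)·((15/2)-5)+(85/12))/100000 = 17/960000 rad
Load 3 — uniform load w=12 kN/m over full span:
  θ_3 = -w(L³-6Lx²+4x³)/(24EI) = -12·(10³-6·10·(15/2)²+4·(15/2)³)/(24·100000) = 11/3200 rad
Superposition: θ = Σ θ_i = 231431/46080000 rad ≈ 0.005022 rad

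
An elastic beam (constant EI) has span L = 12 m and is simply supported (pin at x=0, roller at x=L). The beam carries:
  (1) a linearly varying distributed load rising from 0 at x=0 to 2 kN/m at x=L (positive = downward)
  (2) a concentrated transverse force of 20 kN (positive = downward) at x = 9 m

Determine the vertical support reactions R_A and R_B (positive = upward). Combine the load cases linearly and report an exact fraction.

Load 1 — triangular load w₀=2 kN/m (0→w₀ over full span):
  R_A = w₀L/6 = 2·12/6 = 4 kN
  R_B = w₀L/3 = 2·12/3 = 8 kN
Load 2 — point force P=20 kN at a=9 m (b=L-a=3):
  R_A = Pb/L = 20·3/12 = 5 kN
  R_B = Pa/L = 20·9/12 = 15 kN
Superposition: R_A = 9 kN, R_B = 23 kN

R_A = 9 kN, R_B = 23 kN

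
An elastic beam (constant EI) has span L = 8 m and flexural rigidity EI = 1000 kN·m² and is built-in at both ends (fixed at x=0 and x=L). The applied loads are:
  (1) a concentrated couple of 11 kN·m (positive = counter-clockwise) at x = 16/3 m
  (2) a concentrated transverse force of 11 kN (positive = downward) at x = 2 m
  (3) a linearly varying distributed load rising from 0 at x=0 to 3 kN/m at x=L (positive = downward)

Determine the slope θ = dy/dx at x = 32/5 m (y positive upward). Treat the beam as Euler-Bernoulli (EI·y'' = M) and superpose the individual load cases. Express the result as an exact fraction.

Load 1 — applied couple M₀=11 kN·m at a=16/3 m (b=L-a=8/3):
  θ_1 = (R_Ax²/2 - M_Ax - M₀(x-a))/EI  [x>a] with R_A=11/6, M_A=11/3 = ((11/6)·(32/5)²/2 - (11/3)·(32/5) - 11·((32/5)-(16/3)))/1000 = 22/9375 rad
Load 2 — point force P=11 kN at a=2 m (b=L-a=6):
  θ_2 = Pa²(L-x)(2bL-(3b+a)(L-x))/(2L³EI)  [x>a] = 11·2²·(8-(32/5))·(2·6·8-(3·6+2)·(8-(32/5)))/(2·8³·1000) = 11/2500 rad
Load 3 — triangular load w₀=3 kN/m (0→w₀ over full span):
  θ_3 = -w₀(2x(L-x)(L-2x)(x+2L)+x²(L-x)²)/(120LEI) = -3·(2·(32/5)·(8-(32/5))·(8-2·(32/5))·((32/5)+2·8)+(32/5)²·(8-(32/5))²)/(120·8·1000) = 512/78125 rad
Superposition: θ = Σ θ_i = 12469/937500 rad ≈ 0.013300 rad

θ(32/5) = 12469/937500 rad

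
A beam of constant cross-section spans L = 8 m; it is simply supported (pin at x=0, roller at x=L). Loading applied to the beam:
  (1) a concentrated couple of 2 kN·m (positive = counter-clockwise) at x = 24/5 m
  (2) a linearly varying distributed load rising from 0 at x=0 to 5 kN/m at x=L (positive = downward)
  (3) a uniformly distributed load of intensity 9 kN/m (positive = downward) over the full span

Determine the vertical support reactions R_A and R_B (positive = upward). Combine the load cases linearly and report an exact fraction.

Load 1 — applied couple M₀=2 kN·m at a=24/5 m (b=L-a=16/5):
  R_A = M₀/L = 2/8 = 1/4 kN
  R_B = -M₀/L = -2/8 = -1/4 kN
Load 2 — triangular load w₀=5 kN/m (0→w₀ over full span):
  R_A = w₀L/6 = 5·8/6 = 20/3 kN
  R_B = w₀L/3 = 5·8/3 = 40/3 kN
Load 3 — uniform load w=9 kN/m over full span:
  R_A = wL/2 = 9·8/2 = 36 kN
  R_B = wL/2 = 9·8/2 = 36 kN
Superposition: R_A = 515/12 kN, R_B = 589/12 kN

R_A = 515/12 kN, R_B = 589/12 kN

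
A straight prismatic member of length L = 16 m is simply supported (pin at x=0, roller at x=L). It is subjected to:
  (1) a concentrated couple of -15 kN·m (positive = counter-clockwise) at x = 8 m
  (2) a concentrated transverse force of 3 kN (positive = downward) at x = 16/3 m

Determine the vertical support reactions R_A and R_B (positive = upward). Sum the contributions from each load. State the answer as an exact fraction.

R_A = 17/16 kN, R_B = 31/16 kN

Load 1 — applied couple M₀=-15 kN·m at a=8 m (b=L-a=8):
  R_A = M₀/L = (-15)/16 = -15/16 kN
  R_B = -M₀/L = -(-15)/16 = 15/16 kN
Load 2 — point force P=3 kN at a=16/3 m (b=L-a=32/3):
  R_A = Pb/L = 3·(32/3)/16 = 2 kN
  R_B = Pa/L = 3·(16/3)/16 = 1 kN
Superposition: R_A = 17/16 kN, R_B = 31/16 kN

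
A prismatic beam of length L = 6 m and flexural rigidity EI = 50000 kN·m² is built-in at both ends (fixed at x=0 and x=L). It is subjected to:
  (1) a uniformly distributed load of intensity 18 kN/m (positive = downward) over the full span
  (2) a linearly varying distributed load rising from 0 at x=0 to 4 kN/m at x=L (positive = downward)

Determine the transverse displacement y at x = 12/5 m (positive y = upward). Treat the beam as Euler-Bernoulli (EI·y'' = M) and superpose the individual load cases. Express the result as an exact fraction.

y(12/5) = -60507/48828125 m

Load 1 — uniform load w=18 kN/m over full span:
  y_1 = -wx²(L-x)²/(24EI) = -18·(12/5)²·(6-(12/5))²/(24·50000) = -2187/1953125 m
Load 2 — triangular load w₀=4 kN/m (0→w₀ over full span):
  y_2 = -w₀x²(L-x)²(x+2L)/(120LEI) = -4·(12/5)²·(6-(12/5))²·((12/5)+2·6)/(120·6·50000) = -5832/48828125 m
Superposition: y = Σ y_i = -60507/48828125 m ≈ -0.001239 m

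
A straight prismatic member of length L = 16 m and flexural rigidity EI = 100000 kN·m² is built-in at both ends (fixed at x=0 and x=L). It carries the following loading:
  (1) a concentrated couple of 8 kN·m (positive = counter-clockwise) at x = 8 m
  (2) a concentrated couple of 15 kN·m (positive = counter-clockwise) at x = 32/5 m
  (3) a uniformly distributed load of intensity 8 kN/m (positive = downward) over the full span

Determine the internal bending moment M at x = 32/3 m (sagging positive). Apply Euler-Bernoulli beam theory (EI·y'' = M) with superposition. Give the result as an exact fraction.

Load 1 — applied couple M₀=8 kN·m at a=8 m (b=L-a=8):
  M_1 = R_Ax - M_A - M₀  [x>a] with R_A=3/4, M_A=2 = (3/4)·(32/3) - 2 - 8 = -2 kN·m
Load 2 — applied couple M₀=15 kN·m at a=32/5 m (b=L-a=48/5):
  M_2 = R_Ax - M_A - M₀  [x>a] with R_A=27/20, M_A=9/5 = (27/20)·(32/3) - (9/5) - 15 = -12/5 kN·m
Load 3 — uniform load w=8 kN/m over full span:
  M_3 = wLx/2 - wL²/12 - wx²/2 = 8·16·(32/3)/2 - 8·16²/12 - 8·(32/3)²/2 = 512/9 kN·m
Superposition: M = Σ M_i = 2362/45 kN·m ≈ 52.488889 kN·m

M(32/3) = 2362/45 kN·m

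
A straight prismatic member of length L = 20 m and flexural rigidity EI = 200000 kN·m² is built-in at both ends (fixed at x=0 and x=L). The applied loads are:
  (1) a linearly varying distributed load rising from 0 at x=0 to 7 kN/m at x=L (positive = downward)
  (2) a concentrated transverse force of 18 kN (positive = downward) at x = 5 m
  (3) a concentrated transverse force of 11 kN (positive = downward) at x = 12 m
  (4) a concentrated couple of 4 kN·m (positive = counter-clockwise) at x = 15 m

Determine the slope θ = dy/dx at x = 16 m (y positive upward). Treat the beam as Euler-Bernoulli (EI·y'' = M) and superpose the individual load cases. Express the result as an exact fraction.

Load 1 — triangular load w₀=7 kN/m (0→w₀ over full span):
  θ_1 = -w₀(2x(L-x)(L-2x)(x+2L)+x²(L-x)²)/(120LEI) = -7·(2·16·(20-16)·(20-2·16)·(16+2·20)+16²·(20-16)²)/(120·20·200000) = 56/46875 rad
Load 2 — point force P=18 kN at a=5 m (b=L-a=15):
  θ_2 = Pa²(L-x)(2bL-(3b+a)(L-x))/(2L³EI)  [x>a] = 18·5²·(20-16)·(2·15·20-(3·15+5)·(20-16))/(2·20³·200000) = 9/40000 rad
Load 3 — point force P=11 kN at a=12 m (b=L-a=8):
  θ_3 = Pa²(L-x)(2bL-(3b+a)(L-x))/(2L³EI)  [x>a] = 11·12²·(20-16)·(2·8·20-(3·8+12)·(20-16))/(2·20³·200000) = 1089/3125000 rad
Load 4 — applied couple M₀=4 kN·m at a=15 m (b=L-a=5):
  θ_4 = (R_Ax²/2 - M_Ax - M₀(x-a))/EI  [x>a] with R_A=9/40, M_A=5/4 = ((9/40)·16²/2 - (5/4)·16 - 4·(16-15))/200000 = 3/125000 rad
Superposition: θ = Σ θ_i = 134411/75000000 rad ≈ 0.001792 rad

θ(16) = 134411/75000000 rad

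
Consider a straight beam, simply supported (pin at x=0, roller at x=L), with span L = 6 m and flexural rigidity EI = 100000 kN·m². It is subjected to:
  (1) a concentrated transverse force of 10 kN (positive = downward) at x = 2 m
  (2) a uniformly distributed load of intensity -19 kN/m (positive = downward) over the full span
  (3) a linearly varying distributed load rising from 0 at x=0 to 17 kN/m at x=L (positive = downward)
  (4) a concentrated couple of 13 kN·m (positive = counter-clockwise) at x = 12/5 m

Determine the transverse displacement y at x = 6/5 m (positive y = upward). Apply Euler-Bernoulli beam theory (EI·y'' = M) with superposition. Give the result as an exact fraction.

y(6/5) = 2032223/2343750000 m

Load 1 — point force P=10 kN at a=2 m (b=L-a=4):
  y_1 = -Pbx(L²-b²-x²)/(6LEI)  [x≤a] = -10·4·(6/5)·(6²-4²-(6/5)²)/(6·6·100000) = -58/234375 m
Load 2 — uniform load w=-19 kN/m over full span:
  y_2 = -wx(L³-2Lx²+x³)/(24EI) = -(-19)·(6/5)·(6³-2·6·(6/5)²+(6/5)³)/(24·100000) = 14877/7812500 m
Load 3 — triangular load w₀=17 kN/m (0→w₀ over full span):
  y_3 = -w₀x(7L⁴-10L²x²+3x⁴)/(360LEI) = -17·(6/5)·(7·6⁴-10·6²·(6/5)²+3·(6/5)⁴)/(360·6·100000) = -39474/48828125 m
Load 4 — applied couple M₀=13 kN·m at a=12/5 m (b=L-a=18/5):
  y_4 = (M₀x³/(6L)+C₁x)/EI  [x≤a] with C₁=M₀(3b²-L²)/(6L)=26/25 = (13·(6/5)³/(6·6)+(26/25)·(6/5))/100000 = 117/6250000 m
Superposition: y = Σ y_i = 2032223/2343750000 m ≈ 0.000867 m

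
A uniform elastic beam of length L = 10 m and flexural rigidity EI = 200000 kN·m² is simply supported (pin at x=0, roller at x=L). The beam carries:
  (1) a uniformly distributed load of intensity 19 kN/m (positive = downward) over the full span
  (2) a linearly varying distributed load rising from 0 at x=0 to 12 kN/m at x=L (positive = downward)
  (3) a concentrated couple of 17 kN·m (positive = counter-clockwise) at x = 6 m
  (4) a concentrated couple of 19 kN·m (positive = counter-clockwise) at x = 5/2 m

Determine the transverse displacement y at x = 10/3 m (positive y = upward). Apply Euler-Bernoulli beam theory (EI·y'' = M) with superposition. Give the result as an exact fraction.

y(10/3) = -897337/64800000 m

Load 1 — uniform load w=19 kN/m over full span:
  y_1 = -wx(L³-2Lx²+x³)/(24EI) = -19·(10/3)·(10³-2·10·(10/3)²+(10/3)³)/(24·200000) = -209/19440 m
Load 2 — triangular load w₀=12 kN/m (0→w₀ over full span):
  y_2 = -w₀x(7L⁴-10L²x²+3x⁴)/(360LEI) = -12·(10/3)·(7·10⁴-10·10²·(10/3)²+3·(10/3)⁴)/(360·10·200000) = -4/1215 m
Load 3 — applied couple M₀=17 kN·m at a=6 m (b=L-a=4):
  y_3 = (M₀x³/(6L)+C₁x)/EI  [x≤a] with C₁=M₀(3b²-L²)/(6L)=-221/15 = (17·(10/3)³/(6·10)+(-221/15)·(10/3))/200000 = -391/2025000 m
Load 4 — applied couple M₀=19 kN·m at a=5/2 m (b=L-a=15/2):
  y_4 = (M₀x³/(6L)-M₀(x-a)²/2+C₁x)/EI  [x>a] with C₁=M₀(3b²-L²)/(6L)=1045/48 = (19·(10/3)³/(6·10)-19·((10/3)-(5/2))²/2+(1045/48)·(10/3))/200000 = 1007/2592000 m
Superposition: y = Σ y_i = -897337/64800000 m ≈ -0.013848 m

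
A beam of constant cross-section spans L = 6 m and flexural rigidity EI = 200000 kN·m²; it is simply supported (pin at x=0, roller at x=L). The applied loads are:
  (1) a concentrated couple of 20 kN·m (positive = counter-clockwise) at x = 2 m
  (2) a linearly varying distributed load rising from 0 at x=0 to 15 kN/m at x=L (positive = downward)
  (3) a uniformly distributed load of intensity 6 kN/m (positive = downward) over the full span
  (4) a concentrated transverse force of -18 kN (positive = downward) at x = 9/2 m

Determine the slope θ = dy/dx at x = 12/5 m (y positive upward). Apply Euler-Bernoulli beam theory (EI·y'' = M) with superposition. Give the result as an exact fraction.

Load 1 — applied couple M₀=20 kN·m at a=2 m (b=L-a=4):
  θ_1 = (M₀x²/(2L)-M₀(x-a)+C₁)/EI  [x>a] with C₁=M₀(3b²-L²)/(6L)=20/3 = (20·(12/5)²/(2·6)-20·((12/5)-2)+(20/3))/200000 = 31/750000 rad
Load 2 — triangular load w₀=15 kN/m (0→w₀ over full span):
  θ_2 = -w₀(7L⁴-30L²x²+15x⁴)/(360LEI) = -15·(7·6⁴-30·6²·(12/5)²+15·(12/5)⁴)/(360·6·200000) = -2907/25000000 rad
Load 3 — uniform load w=6 kN/m over full span:
  θ_3 = -w(L³-6Lx²+4x³)/(24EI) = -6·(6³-6·6·(12/5)²+4·(12/5)³)/(24·200000) = -999/12500000 rad
Load 4 — point force P=-18 kN at a=9/2 m (b=L-a=3/2):
  θ_4 = -Pb(L²-b²-3x²)/(6LEI)  [x≤a] = -(-18)·(3/2)·(6²-(3/2)²-3·(12/5)²)/(6·6·200000) = 4941/80000000 rad
Superposition: θ = Σ θ_i = -4469/48000000 rad ≈ -0.000093 rad

θ(12/5) = -4469/48000000 rad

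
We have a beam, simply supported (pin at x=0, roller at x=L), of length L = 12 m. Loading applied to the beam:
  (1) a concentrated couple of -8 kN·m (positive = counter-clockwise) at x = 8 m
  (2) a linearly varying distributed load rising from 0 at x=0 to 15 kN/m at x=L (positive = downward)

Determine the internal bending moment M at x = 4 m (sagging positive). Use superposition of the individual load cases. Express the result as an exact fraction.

Load 1 — applied couple M₀=-8 kN·m at a=8 m (b=L-a=4):
  M_1 = M₀x/L  [x≤a] = (-8)·4/12 = -8/3 kN·m
Load 2 — triangular load w₀=15 kN/m (0→w₀ over full span):
  M_2 = w₀Lx/6 - w₀x³/(6L) = 15·12·4/6 - 15·4³/(6·12) = 320/3 kN·m
Superposition: M = Σ M_i = 104 kN·m ≈ 104.000000 kN·m

M(4) = 104 kN·m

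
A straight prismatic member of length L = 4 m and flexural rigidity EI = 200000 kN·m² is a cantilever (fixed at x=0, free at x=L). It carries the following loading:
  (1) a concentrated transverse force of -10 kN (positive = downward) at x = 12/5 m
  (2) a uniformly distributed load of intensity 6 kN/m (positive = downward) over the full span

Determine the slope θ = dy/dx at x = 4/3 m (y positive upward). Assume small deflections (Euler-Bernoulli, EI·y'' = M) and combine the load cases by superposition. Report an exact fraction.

θ(4/3) = -37/337500 rad

Load 1 — point force P=-10 kN at a=12/5 m (b=L-a=8/5):
  θ_1 = -Px(2a-x)/(2EI)  [x≤a] = -(-10)·(4/3)·(2·(12/5)-(4/3))/(2·200000) = 13/112500 rad
Load 2 — uniform load w=6 kN/m over full span:
  θ_2 = -wx(x²-3Lx+3L²)/(6EI) = -6·(4/3)·((4/3)²-3·4·(4/3)+3·4²)/(6·200000) = -19/84375 rad
Superposition: θ = Σ θ_i = -37/337500 rad ≈ -0.000110 rad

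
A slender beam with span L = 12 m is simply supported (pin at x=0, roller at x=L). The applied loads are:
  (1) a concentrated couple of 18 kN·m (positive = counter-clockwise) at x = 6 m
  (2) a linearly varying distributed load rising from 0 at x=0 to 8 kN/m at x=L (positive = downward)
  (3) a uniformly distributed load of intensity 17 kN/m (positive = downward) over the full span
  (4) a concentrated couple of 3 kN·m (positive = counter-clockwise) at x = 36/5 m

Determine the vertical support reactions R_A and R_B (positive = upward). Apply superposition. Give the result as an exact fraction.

R_A = 479/4 kN, R_B = 529/4 kN

Load 1 — applied couple M₀=18 kN·m at a=6 m (b=L-a=6):
  R_A = M₀/L = 18/12 = 3/2 kN
  R_B = -M₀/L = -18/12 = -3/2 kN
Load 2 — triangular load w₀=8 kN/m (0→w₀ over full span):
  R_A = w₀L/6 = 8·12/6 = 16 kN
  R_B = w₀L/3 = 8·12/3 = 32 kN
Load 3 — uniform load w=17 kN/m over full span:
  R_A = wL/2 = 17·12/2 = 102 kN
  R_B = wL/2 = 17·12/2 = 102 kN
Load 4 — applied couple M₀=3 kN·m at a=36/5 m (b=L-a=24/5):
  R_A = M₀/L = 3/12 = 1/4 kN
  R_B = -M₀/L = -3/12 = -1/4 kN
Superposition: R_A = 479/4 kN, R_B = 529/4 kN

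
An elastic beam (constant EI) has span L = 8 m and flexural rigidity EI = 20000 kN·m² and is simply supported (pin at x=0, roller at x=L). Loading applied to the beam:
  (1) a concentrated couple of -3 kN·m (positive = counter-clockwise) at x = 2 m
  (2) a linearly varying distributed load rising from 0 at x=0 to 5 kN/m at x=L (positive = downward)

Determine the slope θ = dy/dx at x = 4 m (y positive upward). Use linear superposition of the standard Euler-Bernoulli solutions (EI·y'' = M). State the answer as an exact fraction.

Load 1 — applied couple M₀=-3 kN·m at a=2 m (b=L-a=6):
  θ_1 = (M₀x²/(2L)-M₀(x-a)+C₁)/EI  [x>a] with C₁=M₀(3b²-L²)/(6L)=-11/4 = ((-3)·4²/(2·8)-(-3)·(4-2)+(-11/4))/20000 = 1/80000 rad
Load 2 — triangular load w₀=5 kN/m (0→w₀ over full span):
  θ_2 = -w₀(7L⁴-30L²x²+15x⁴)/(360LEI) = -5·(7·8⁴-30·8²·4²+15·4⁴)/(360·8·20000) = -7/45000 rad
Superposition: θ = Σ θ_i = -103/720000 rad ≈ -0.000143 rad

θ(4) = -103/720000 rad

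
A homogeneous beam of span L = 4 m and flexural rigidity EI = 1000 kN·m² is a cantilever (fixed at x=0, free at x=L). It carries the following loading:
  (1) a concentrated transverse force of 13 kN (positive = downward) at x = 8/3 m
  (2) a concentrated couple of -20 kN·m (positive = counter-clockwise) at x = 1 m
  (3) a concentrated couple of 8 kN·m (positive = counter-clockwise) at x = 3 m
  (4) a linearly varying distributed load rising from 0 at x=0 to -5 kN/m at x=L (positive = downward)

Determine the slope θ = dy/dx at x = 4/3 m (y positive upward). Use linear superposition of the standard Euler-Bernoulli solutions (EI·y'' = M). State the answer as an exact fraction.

Load 1 — point force P=13 kN at a=8/3 m (b=L-a=4/3):
  θ_1 = -Px(2a-x)/(2EI)  [x≤a] = -13·(4/3)·(2·(8/3)-(4/3))/(2·1000) = -13/375 rad
Load 2 — applied couple M₀=-20 kN·m at a=1 m (b=L-a=3):
  θ_2 = M₀a/EI  [x>a] = (-20)·1/1000 = -1/50 rad
Load 3 — applied couple M₀=8 kN·m at a=3 m (b=L-a=1):
  θ_3 = M₀x/EI  [x≤a] = 8·(4/3)/1000 = 4/375 rad
Load 4 — triangular load w₀=-5 kN/m (0→w₀ over full span):
  θ_4 = (w₀Lx²/4-w₀L²x/3-w₀x⁴/(24L))/EI = ((-5)·4·(4/3)²/4-(-5)·4²·(4/3)/3-(-5)·(4/3)⁴/(24·4))/1000 = 163/6075 rad
Superposition: θ = Σ θ_i = -1043/60750 rad ≈ -0.017169 rad

θ(4/3) = -1043/60750 rad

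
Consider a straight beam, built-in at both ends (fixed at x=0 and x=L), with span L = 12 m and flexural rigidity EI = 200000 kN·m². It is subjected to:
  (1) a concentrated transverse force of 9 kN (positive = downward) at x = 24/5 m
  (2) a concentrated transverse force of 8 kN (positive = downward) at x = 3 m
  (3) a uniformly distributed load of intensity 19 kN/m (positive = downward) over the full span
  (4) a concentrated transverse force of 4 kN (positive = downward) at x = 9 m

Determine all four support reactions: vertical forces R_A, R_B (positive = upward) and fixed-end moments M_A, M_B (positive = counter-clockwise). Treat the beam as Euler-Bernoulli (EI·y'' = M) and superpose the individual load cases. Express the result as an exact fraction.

Load 1 — point force P=9 kN at a=24/5 m (b=L-a=36/5):
  R_A = Pb²(3a+b)/L³ = 9·(36/5)²·(3·(24/5)+(36/5))/12³ = 729/125 kN
  M_A = Pab²/L² = 9·(24/5)·(36/5)²/12² = 1944/125 kN·m
  R_B = Pa²(a+3b)/L³ = 9·(24/5)²·((24/5)+3·(36/5))/12³ = 396/125 kN
  M_B = -Pa²b/L² = -9·(24/5)²·(36/5)/12² = -1296/125 kN·m
Load 2 — point force P=8 kN at a=3 m (b=L-a=9):
  R_A = Pb²(3a+b)/L³ = 8·9²·(3·3+9)/12³ = 27/4 kN
  M_A = Pab²/L² = 8·3·9²/12² = 27/2 kN·m
  R_B = Pa²(a+3b)/L³ = 8·3²·(3+3·9)/12³ = 5/4 kN
  M_B = -Pa²b/L² = -8·3²·9/12² = -9/2 kN·m
Load 3 — uniform load w=19 kN/m over full span:
  R_A = wL/2 = 19·12/2 = 114 kN
  M_A = wL²/12 = 19·12²/12 = 228 kN·m
  R_B = wL/2 = 19·12/2 = 114 kN
  M_B = -wL²/12 = -19·12²/12 = -228 kN·m
Load 4 — point force P=4 kN at a=9 m (b=L-a=3):
  R_A = Pb²(3a+b)/L³ = 4·3²·(3·9+3)/12³ = 5/8 kN
  M_A = Pab²/L² = 4·9·3²/12² = 9/4 kN·m
  R_B = Pa²(a+3b)/L³ = 4·9²·(9+3·3)/12³ = 27/8 kN
  M_B = -Pa²b/L² = -4·9²·3/12² = -27/4 kN·m
Superposition: R_A = 127207/1000 kN, M_A = 129651/500 kN·m, R_B = 121793/1000 kN, M_B = -124809/500 kN·m

R_A = 127207/1000 kN, M_A = 129651/500 kN·m, R_B = 121793/1000 kN, M_B = -124809/500 kN·m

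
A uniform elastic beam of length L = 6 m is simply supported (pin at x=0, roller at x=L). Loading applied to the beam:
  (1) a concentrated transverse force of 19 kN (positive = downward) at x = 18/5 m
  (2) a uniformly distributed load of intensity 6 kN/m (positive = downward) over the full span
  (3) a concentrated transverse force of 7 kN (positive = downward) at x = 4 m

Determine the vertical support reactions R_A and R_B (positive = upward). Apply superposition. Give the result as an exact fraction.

R_A = 419/15 kN, R_B = 511/15 kN

Load 1 — point force P=19 kN at a=18/5 m (b=L-a=12/5):
  R_A = Pb/L = 19·(12/5)/6 = 38/5 kN
  R_B = Pa/L = 19·(18/5)/6 = 57/5 kN
Load 2 — uniform load w=6 kN/m over full span:
  R_A = wL/2 = 6·6/2 = 18 kN
  R_B = wL/2 = 6·6/2 = 18 kN
Load 3 — point force P=7 kN at a=4 m (b=L-a=2):
  R_A = Pb/L = 7·2/6 = 7/3 kN
  R_B = Pa/L = 7·4/6 = 14/3 kN
Superposition: R_A = 419/15 kN, R_B = 511/15 kN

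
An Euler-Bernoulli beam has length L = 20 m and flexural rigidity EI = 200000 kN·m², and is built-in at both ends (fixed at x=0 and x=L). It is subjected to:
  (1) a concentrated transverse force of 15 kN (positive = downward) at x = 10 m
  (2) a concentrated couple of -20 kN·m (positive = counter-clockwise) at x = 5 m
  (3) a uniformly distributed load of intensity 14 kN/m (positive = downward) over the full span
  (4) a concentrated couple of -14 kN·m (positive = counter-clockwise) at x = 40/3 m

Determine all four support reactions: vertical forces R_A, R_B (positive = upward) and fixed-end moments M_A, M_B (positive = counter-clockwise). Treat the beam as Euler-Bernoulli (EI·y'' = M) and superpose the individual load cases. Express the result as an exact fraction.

Load 1 — point force P=15 kN at a=10 m (b=L-a=10):
  R_A = Pb²(3a+b)/L³ = 15·10²·(3·10+10)/20³ = 15/2 kN
  M_A = Pab²/L² = 15·10·10²/20² = 75/2 kN·m
  R_B = Pa²(a+3b)/L³ = 15·10²·(10+3·10)/20³ = 15/2 kN
  M_B = -Pa²b/L² = -15·10²·10/20² = -75/2 kN·m
Load 2 — applied couple M₀=-20 kN·m at a=5 m (b=L-a=15):
  R_A = 6M₀ab/L³ = 6·(-20)·5·15/20³ = -9/8 kN
  M_A = M₀b(2a-b)/L² = (-20)·15·(2·5-15)/20² = 15/4 kN·m
  R_B = -6M₀ab/L³ = -6·(-20)·5·15/20³ = 9/8 kN
  M_B = M₀a(2b-a)/L² = (-20)·5·(2·15-5)/20² = -25/4 kN·m
Load 3 — uniform load w=14 kN/m over full span:
  R_A = wL/2 = 14·20/2 = 140 kN
  M_A = wL²/12 = 14·20²/12 = 1400/3 kN·m
  R_B = wL/2 = 14·20/2 = 140 kN
  M_B = -wL²/12 = -14·20²/12 = -1400/3 kN·m
Load 4 — applied couple M₀=-14 kN·m at a=40/3 m (b=L-a=20/3):
  R_A = 6M₀ab/L³ = 6·(-14)·(40/3)·(20/3)/20³ = -14/15 kN
  M_A = M₀b(2a-b)/L² = (-14)·(20/3)·(2·(40/3)-(20/3))/20² = -14/3 kN·m
  R_B = -6M₀ab/L³ = -6·(-14)·(40/3)·(20/3)/20³ = 14/15 kN
  M_B = M₀a(2b-a)/L² = (-14)·(40/3)·(2·(20/3)-(40/3))/20² = 0 kN·m
Superposition: R_A = 17453/120 kN, M_A = 2013/4 kN·m, R_B = 17947/120 kN, M_B = -6125/12 kN·m

R_A = 17453/120 kN, M_A = 2013/4 kN·m, R_B = 17947/120 kN, M_B = -6125/12 kN·m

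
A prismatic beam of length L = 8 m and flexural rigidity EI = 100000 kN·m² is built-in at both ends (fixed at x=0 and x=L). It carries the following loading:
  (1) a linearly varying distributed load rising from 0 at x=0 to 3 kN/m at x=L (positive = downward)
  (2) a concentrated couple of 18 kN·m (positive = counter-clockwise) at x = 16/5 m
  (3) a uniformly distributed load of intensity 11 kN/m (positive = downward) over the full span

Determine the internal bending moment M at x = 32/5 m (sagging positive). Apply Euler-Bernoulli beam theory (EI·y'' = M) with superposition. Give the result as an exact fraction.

Load 1 — triangular load w₀=3 kN/m (0→w₀ over full span):
  M_1 = 3w₀Lx/20 - w₀L²/30 - w₀x³/(6L) = 3·3·8·(32/5)/20 - 3·8²/30 - 3·(32/5)³/(6·8) = 32/125 kN·m
Load 2 — applied couple M₀=18 kN·m at a=16/5 m (b=L-a=24/5):
  M_2 = R_Ax - M_A - M₀  [x>a] with R_A=81/25, M_A=54/25 = (81/25)·(32/5) - (54/25) - 18 = 72/125 kN·m
Load 3 — uniform load w=11 kN/m over full span:
  M_3 = wLx/2 - wL²/12 - wx²/2 = 11·8·(32/5)/2 - 11·8²/12 - 11·(32/5)²/2 = -176/75 kN·m
Superposition: M = Σ M_i = -568/375 kN·m ≈ -1.514667 kN·m

M(32/5) = -568/375 kN·m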